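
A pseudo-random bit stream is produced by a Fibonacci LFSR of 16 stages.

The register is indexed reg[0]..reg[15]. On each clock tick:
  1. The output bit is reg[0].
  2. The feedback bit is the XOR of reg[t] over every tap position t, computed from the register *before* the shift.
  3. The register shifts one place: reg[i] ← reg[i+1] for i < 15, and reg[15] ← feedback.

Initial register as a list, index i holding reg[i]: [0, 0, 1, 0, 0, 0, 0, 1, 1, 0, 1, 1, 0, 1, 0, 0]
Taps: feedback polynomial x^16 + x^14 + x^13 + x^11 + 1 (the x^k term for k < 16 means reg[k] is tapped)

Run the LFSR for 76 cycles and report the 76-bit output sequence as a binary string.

step | reg (before) | out | fb
   0 | 0010000110110100 | 0 | 0
   1 | 0100001101101000 | 0 | 0
   2 | 1000011011010000 | 1 | 0
   3 | 0000110110100000 | 0 | 0
   4 | 0001101101000000 | 0 | 0
   5 | 0011011010000000 | 0 | 0
   6 | 0110110100000000 | 0 | 0
   7 | 1101101000000000 | 1 | 1
   8 | 1011010000000001 | 1 | 1
   9 | 0110100000000011 | 0 | 1
  10 | 1101000000000111 | 1 | 1
  11 | 1010000000001111 | 1 | 1
  12 | 0100000000011111 | 0 | 1
  13 | 1000000000111111 | 1 | 0
  14 | 0000000001111110 | 0 | 1
  15 | 0000000011111101 | 0 | 0
  16 | 0000000111111010 | 0 | 0
  17 | 0000001111110100 | 0 | 0
  18 | 0000011111101000 | 0 | 0
  19 | 0000111111010000 | 0 | 1
  20 | 0001111110100001 | 0 | 0
  21 | 0011111101000010 | 0 | 1
  22 | 0111111010000101 | 0 | 1
  23 | 1111110100001011 | 1 | 0
  24 | 1111101000010110 | 1 | 0
  25 | 1111010000101100 | 1 | 0
  26 | 1110100001011000 | 1 | 0
  27 | 1101000010110000 | 1 | 0
  28 | 1010000101100000 | 1 | 1
  29 | 0100001011000001 | 0 | 0
  30 | 1000010110000010 | 1 | 0
  31 | 0000101100000100 | 0 | 1
  32 | 0001011000001001 | 0 | 0
  33 | 0010110000010010 | 0 | 0
  34 | 0101100000100100 | 0 | 1
  35 | 1011000001001001 | 1 | 1
  36 | 0110000010010011 | 0 | 0
  37 | 1100000100100110 | 1 | 1
  38 | 1000001001001101 | 1 | 0
  39 | 0000010010011010 | 0 | 0
  40 | 0000100100110100 | 0 | 0
  41 | 0001001001101000 | 0 | 0
  42 | 0010010011010000 | 0 | 1
  43 | 0100100110100001 | 0 | 0
  44 | 1001001101000010 | 1 | 0
  45 | 0010011010000100 | 0 | 1
  46 | 0100110100001001 | 0 | 0
  47 | 1001101000010010 | 1 | 1
  48 | 0011010000100101 | 0 | 1
  49 | 0110100001001011 | 0 | 1
  50 | 1101000010010111 | 1 | 0
  51 | 1010000100101110 | 1 | 1
  52 | 0100001001011101 | 0 | 0
  53 | 1000010010111010 | 1 | 1
  54 | 0000100101110101 | 0 | 0
  55 | 0001001011101010 | 0 | 1
  56 | 0010010111010101 | 0 | 0
  57 | 0100101110101010 | 0 | 1
  58 | 1001011101010101 | 1 | 1
  59 | 0010111010101011 | 0 | 1
  60 | 0101110101010111 | 0 | 1
  61 | 1011101010101111 | 1 | 1
  62 | 0111010101011111 | 0 | 1
  63 | 1110101010111111 | 1 | 0
  64 | 1101010101111110 | 1 | 0
  65 | 1010101011111100 | 1 | 1
  66 | 0101010111111001 | 0 | 1
  67 | 1010101111110011 | 1 | 1
  68 | 0101011111100111 | 0 | 0
  69 | 1010111111001110 | 1 | 1
  70 | 0101111110011101 | 0 | 0
  71 | 1011111100111010 | 1 | 1
  72 | 0111111001110101 | 0 | 0
  73 | 1111110011101010 | 1 | 0
  74 | 1111100111010100 | 1 | 1
  75 | 1111001110101001 | 1 | 1

0010000110110100000000011111101000010110000010010011010000100101110101010111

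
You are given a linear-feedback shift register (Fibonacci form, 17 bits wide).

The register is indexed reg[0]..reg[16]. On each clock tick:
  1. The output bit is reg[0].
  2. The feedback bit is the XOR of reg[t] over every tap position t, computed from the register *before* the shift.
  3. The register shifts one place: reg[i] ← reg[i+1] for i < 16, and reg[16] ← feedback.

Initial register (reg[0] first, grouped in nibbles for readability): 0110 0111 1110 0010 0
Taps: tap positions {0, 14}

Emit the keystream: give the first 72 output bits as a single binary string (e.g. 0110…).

k : reg_k → out_k, fb_k
0: 01100111111000100 → 0, fb=1
1: 11001111110001001 → 1, fb=1
2: 10011111100010011 → 1, fb=1
3: 00111111000100111 → 0, fb=1
4: 01111110001001111 → 0, fb=1
5: 11111100010011111 → 1, fb=0
6: 11111000100111110 → 1, fb=0
7: 11110001001111100 → 1, fb=0
8: 11100010011111000 → 1, fb=1
9: 11000100111110001 → 1, fb=1
10: 10001001111100011 → 1, fb=1
11: 00010011111000111 → 0, fb=1
12: 00100111110001111 → 0, fb=1
13: 01001111100011111 → 0, fb=1
14: 10011111000111111 → 1, fb=0
15: 00111110001111110 → 0, fb=1
16: 01111100011111101 → 0, fb=1
17: 11111000111111011 → 1, fb=1
18: 11110001111110111 → 1, fb=0
19: 11100011111101110 → 1, fb=0
20: 11000111111011100 → 1, fb=0
21: 10001111110111000 → 1, fb=1
22: 00011111101110001 → 0, fb=0
23: 00111111011100010 → 0, fb=0
24: 01111110111000100 → 0, fb=1
25: 11111101110001001 → 1, fb=1
26: 11111011100010011 → 1, fb=1
27: 11110111000100111 → 1, fb=0
28: 11101110001001110 → 1, fb=0
29: 11011100010011100 → 1, fb=0
30: 10111000100111000 → 1, fb=1
31: 01110001001110001 → 0, fb=0
32: 11100010011100010 → 1, fb=1
33: 11000100111000101 → 1, fb=0
34: 10001001110001010 → 1, fb=1
35: 00010011100010101 → 0, fb=1
36: 00100111000101011 → 0, fb=0
37: 01001110001010110 → 0, fb=1
38: 10011100010101101 → 1, fb=0
39: 00111000101011010 → 0, fb=0
40: 01110001010110100 → 0, fb=1
41: 11100010101101001 → 1, fb=1
42: 11000101011010011 → 1, fb=1
43: 10001010110100111 → 1, fb=0
44: 00010101101001110 → 0, fb=1
45: 00101011010011101 → 0, fb=1
46: 01010110100111011 → 0, fb=0
47: 10101101001110110 → 1, fb=0
48: 01011010011101100 → 0, fb=1
49: 10110100111011001 → 1, fb=1
50: 01101001110110011 → 0, fb=0
51: 11010011101100110 → 1, fb=0
52: 10100111011001100 → 1, fb=0
53: 01001110110011000 → 0, fb=0
54: 10011101100110000 → 1, fb=1
55: 00111011001100001 → 0, fb=0
56: 01110110011000010 → 0, fb=0
57: 11101100110000100 → 1, fb=0
58: 11011001100001000 → 1, fb=1
59: 10110011000010001 → 1, fb=1
60: 01100110000100011 → 0, fb=0
61: 11001100001000110 → 1, fb=0
62: 10011000010001100 → 1, fb=0
63: 00110000100011000 → 0, fb=0
64: 01100001000110000 → 0, fb=0
65: 11000010001100000 → 1, fb=1
66: 10000100011000001 → 1, fb=1
67: 00001000110000011 → 0, fb=0
68: 00010001100000110 → 0, fb=1
69: 00100011000001101 → 0, fb=1
70: 01000110000011011 → 0, fb=0
71: 10001100000110110 → 1, fb=0

011001111110001001111100011111101110001001110001010110100111011001100001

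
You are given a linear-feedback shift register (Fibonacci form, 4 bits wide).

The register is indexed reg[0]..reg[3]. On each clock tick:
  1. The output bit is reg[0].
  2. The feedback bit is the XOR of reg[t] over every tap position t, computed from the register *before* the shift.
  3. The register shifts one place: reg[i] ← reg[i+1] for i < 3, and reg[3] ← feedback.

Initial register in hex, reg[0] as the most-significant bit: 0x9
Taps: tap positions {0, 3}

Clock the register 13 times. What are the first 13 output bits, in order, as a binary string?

1001000111101

k : reg_k → out_k, fb_k
0: 1001 → 1, fb=0
1: 0010 → 0, fb=0
2: 0100 → 0, fb=0
3: 1000 → 1, fb=1
4: 0001 → 0, fb=1
5: 0011 → 0, fb=1
6: 0111 → 0, fb=1
7: 1111 → 1, fb=0
8: 1110 → 1, fb=1
9: 1101 → 1, fb=0
10: 1010 → 1, fb=1
11: 0101 → 0, fb=1
12: 1011 → 1, fb=0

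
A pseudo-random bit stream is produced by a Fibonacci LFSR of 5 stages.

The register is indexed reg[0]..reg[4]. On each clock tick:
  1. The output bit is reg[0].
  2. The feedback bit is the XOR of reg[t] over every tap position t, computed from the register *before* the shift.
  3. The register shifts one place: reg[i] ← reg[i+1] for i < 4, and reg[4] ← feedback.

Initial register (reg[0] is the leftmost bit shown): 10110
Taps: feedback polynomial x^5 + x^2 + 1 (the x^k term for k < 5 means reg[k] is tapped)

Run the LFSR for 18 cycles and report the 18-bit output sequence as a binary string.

101100111110001101

k : reg_k → out_k, fb_k
0: 10110 → 1, fb=0
1: 01100 → 0, fb=1
2: 11001 → 1, fb=1
3: 10011 → 1, fb=1
4: 00111 → 0, fb=1
5: 01111 → 0, fb=1
6: 11111 → 1, fb=0
7: 11110 → 1, fb=0
8: 11100 → 1, fb=0
9: 11000 → 1, fb=1
10: 10001 → 1, fb=1
11: 00011 → 0, fb=0
12: 00110 → 0, fb=1
13: 01101 → 0, fb=1
14: 11011 → 1, fb=1
15: 10111 → 1, fb=0
16: 01110 → 0, fb=1
17: 11101 → 1, fb=0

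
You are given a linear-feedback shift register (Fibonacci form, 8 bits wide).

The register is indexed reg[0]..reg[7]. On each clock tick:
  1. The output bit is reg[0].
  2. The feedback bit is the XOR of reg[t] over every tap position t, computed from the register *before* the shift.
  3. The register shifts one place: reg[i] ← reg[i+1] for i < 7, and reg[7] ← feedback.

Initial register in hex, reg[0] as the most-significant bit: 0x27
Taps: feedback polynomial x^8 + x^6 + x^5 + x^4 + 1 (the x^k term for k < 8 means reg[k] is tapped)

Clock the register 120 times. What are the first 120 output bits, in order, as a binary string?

001001110110010010011000000111010010001110001000000010110001111010000111111110010000101001111101010101110000011000101011

step | reg (before) | out | fb
   0 | 00100111 | 0 | 0
   1 | 01001110 | 0 | 1
   2 | 10011101 | 1 | 1
   3 | 00111011 | 0 | 0
   4 | 01110110 | 0 | 0
   5 | 11101100 | 1 | 1
   6 | 11011001 | 1 | 0
   7 | 10110010 | 1 | 0
   8 | 01100100 | 0 | 1
   9 | 11001001 | 1 | 0
  10 | 10010010 | 1 | 0
  11 | 00100100 | 0 | 1
  12 | 01001001 | 0 | 1
  13 | 10010011 | 1 | 0
  14 | 00100110 | 0 | 0
  15 | 01001100 | 0 | 0
  16 | 10011000 | 1 | 0
  17 | 00110000 | 0 | 0
  18 | 01100000 | 0 | 0
  19 | 11000000 | 1 | 1
  20 | 10000001 | 1 | 1
  21 | 00000011 | 0 | 1
  22 | 00000111 | 0 | 0
  23 | 00001110 | 0 | 1
  24 | 00011101 | 0 | 0
  25 | 00111010 | 0 | 0
  26 | 01110100 | 0 | 1
  27 | 11101001 | 1 | 0
  28 | 11010010 | 1 | 0
  29 | 10100100 | 1 | 0
  30 | 01001000 | 0 | 1
  31 | 10010001 | 1 | 1
  32 | 00100011 | 0 | 1
  33 | 01000111 | 0 | 0
  34 | 10001110 | 1 | 0
  35 | 00011100 | 0 | 0
  36 | 00111000 | 0 | 1
  37 | 01110001 | 0 | 0
  38 | 11100010 | 1 | 0
  39 | 11000100 | 1 | 0
  40 | 10001000 | 1 | 0
  41 | 00010000 | 0 | 0
  42 | 00100000 | 0 | 0
  43 | 01000000 | 0 | 0
  44 | 10000000 | 1 | 1
  45 | 00000001 | 0 | 0
  46 | 00000010 | 0 | 1
  47 | 00000101 | 0 | 1
  48 | 00001011 | 0 | 0
  49 | 00010110 | 0 | 0
  50 | 00101100 | 0 | 0
  51 | 01011000 | 0 | 1
  52 | 10110001 | 1 | 1
  53 | 01100011 | 0 | 1
  54 | 11000111 | 1 | 1
  55 | 10001111 | 1 | 0
  56 | 00011110 | 0 | 1
  57 | 00111101 | 0 | 0
  58 | 01111010 | 0 | 0
  59 | 11110100 | 1 | 0
  60 | 11101000 | 1 | 0
  61 | 11010000 | 1 | 1
  62 | 10100001 | 1 | 1
  63 | 01000011 | 0 | 1
  64 | 10000111 | 1 | 1
  65 | 00001111 | 0 | 1
  66 | 00011111 | 0 | 1
  67 | 00111111 | 0 | 1
  68 | 01111111 | 0 | 1
  69 | 11111111 | 1 | 0
  70 | 11111110 | 1 | 0
  71 | 11111100 | 1 | 1
  72 | 11111001 | 1 | 0
  73 | 11110010 | 1 | 0
  74 | 11100100 | 1 | 0
  75 | 11001000 | 1 | 0
  76 | 10010000 | 1 | 1
  77 | 00100001 | 0 | 0
  78 | 01000010 | 0 | 1
  79 | 10000101 | 1 | 0
  80 | 00001010 | 0 | 0
  81 | 00010100 | 0 | 1
  82 | 00101001 | 0 | 1
  83 | 01010011 | 0 | 1
  84 | 10100111 | 1 | 1
  85 | 01001111 | 0 | 1
  86 | 10011111 | 1 | 0
  87 | 00111110 | 0 | 1
  88 | 01111101 | 0 | 0
  89 | 11111010 | 1 | 1
  90 | 11110101 | 1 | 0
  91 | 11101010 | 1 | 1
  92 | 11010101 | 1 | 0
  93 | 10101010 | 1 | 1
  94 | 01010101 | 0 | 1
  95 | 10101011 | 1 | 1
  96 | 01010111 | 0 | 0
  97 | 10101110 | 1 | 0
  98 | 01011100 | 0 | 0
  99 | 10111000 | 1 | 0
 100 | 01110000 | 0 | 0
 101 | 11100000 | 1 | 1
 102 | 11000001 | 1 | 1
 103 | 10000011 | 1 | 0
 104 | 00000110 | 0 | 0
 105 | 00001100 | 0 | 0
 106 | 00011000 | 0 | 1
 107 | 00110001 | 0 | 0
 108 | 01100010 | 0 | 1
 109 | 11000101 | 1 | 0
 110 | 10001010 | 1 | 1
 111 | 00010101 | 0 | 1
 112 | 00101011 | 0 | 0
 113 | 01010110 | 0 | 0
 114 | 10101100 | 1 | 1
 115 | 01011001 | 0 | 1
 116 | 10110011 | 1 | 0
 117 | 01100110 | 0 | 0
 118 | 11001100 | 1 | 1
 119 | 10011001 | 1 | 0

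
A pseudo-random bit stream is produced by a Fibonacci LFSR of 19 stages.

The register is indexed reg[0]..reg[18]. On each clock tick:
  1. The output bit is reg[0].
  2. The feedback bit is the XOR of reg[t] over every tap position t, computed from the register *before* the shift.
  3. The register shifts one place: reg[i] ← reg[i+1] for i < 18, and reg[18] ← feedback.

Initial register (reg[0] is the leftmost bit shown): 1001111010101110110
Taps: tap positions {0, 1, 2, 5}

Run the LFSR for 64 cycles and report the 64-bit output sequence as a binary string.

1001111010101110110000011001001000001110110101111111111001011011

step | reg (before) | out | fb
   0 | 1001111010101110110 | 1 | 0
   1 | 0011110101011101100 | 0 | 0
   2 | 0111101010111011000 | 0 | 0
   3 | 1111010101110110000 | 1 | 0
   4 | 1110101011101100000 | 1 | 1
   5 | 1101010111011000001 | 1 | 1
   6 | 1010101110110000011 | 1 | 0
   7 | 0101011101100000110 | 0 | 0
   8 | 1010111011000001100 | 1 | 1
   9 | 0101110110000011001 | 0 | 0
  10 | 1011101100000110010 | 1 | 0
  11 | 0111011000001100100 | 0 | 1
  12 | 1110110000011001001 | 1 | 0
  13 | 1101100000110010010 | 1 | 0
  14 | 1011000001100100100 | 1 | 0
  15 | 0110000011001001000 | 0 | 0
  16 | 1100000110010010000 | 1 | 0
  17 | 1000001100100100000 | 1 | 1
  18 | 0000011001001000001 | 0 | 1
  19 | 0000110010010000011 | 0 | 1
  20 | 0001100100100000111 | 0 | 0
  21 | 0011001001000001110 | 0 | 1
  22 | 0110010010000011101 | 0 | 1
  23 | 1100100100000111011 | 1 | 0
  24 | 1001001000001110110 | 1 | 1
  25 | 0010010000011101101 | 0 | 0
  26 | 0100100000111011010 | 0 | 1
  27 | 1001000001110110101 | 1 | 1
  28 | 0010000011101101011 | 0 | 1
  29 | 0100000111011010111 | 0 | 1
  30 | 1000001110110101111 | 1 | 1
  31 | 0000011101101011111 | 0 | 1
  32 | 0000111011010111111 | 0 | 1
  33 | 0001110110101111111 | 0 | 1
  34 | 0011101101011111111 | 0 | 1
  35 | 0111011010111111111 | 0 | 1
  36 | 1110110101111111111 | 1 | 0
  37 | 1101101011111111110 | 1 | 0
  38 | 1011010111111111100 | 1 | 1
  39 | 0110101111111111001 | 0 | 0
  40 | 1101011111111110010 | 1 | 1
  41 | 1010111111111100101 | 1 | 1
  42 | 0101111111111001011 | 0 | 0
  43 | 1011111111110010110 | 1 | 1
  44 | 0111111111100101101 | 0 | 1
  45 | 1111111111001011011 | 1 | 0
  46 | 1111111110010110110 | 1 | 0
  47 | 1111111100101101100 | 1 | 0
  48 | 1111111001011011000 | 1 | 0
  49 | 1111110010110110000 | 1 | 0
  50 | 1111100101101100000 | 1 | 1
  51 | 1111001011011000001 | 1 | 1
  52 | 1110010110110000011 | 1 | 0
  53 | 1100101101100000110 | 1 | 0
  54 | 1001011011000001100 | 1 | 0
  55 | 0010110110000011000 | 0 | 0
  56 | 0101101100000110000 | 0 | 1
  57 | 1011011000001100001 | 1 | 1
  58 | 0110110000011000011 | 0 | 1
  59 | 1101100000110000111 | 1 | 0
  60 | 1011000001100001110 | 1 | 0
  61 | 0110000011000011100 | 0 | 0
  62 | 1100000110000111000 | 1 | 0
  63 | 1000001100001110000 | 1 | 1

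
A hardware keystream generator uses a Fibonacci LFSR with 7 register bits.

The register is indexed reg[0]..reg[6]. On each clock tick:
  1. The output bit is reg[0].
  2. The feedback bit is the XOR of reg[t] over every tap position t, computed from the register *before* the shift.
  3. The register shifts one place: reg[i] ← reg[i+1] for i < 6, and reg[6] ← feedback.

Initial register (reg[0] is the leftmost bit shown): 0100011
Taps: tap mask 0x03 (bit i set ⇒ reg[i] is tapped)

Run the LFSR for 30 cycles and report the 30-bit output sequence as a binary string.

tick  register→output (feedback)
  0  0100011→0 (1)
  1  1000111→1 (1)
  2  0001111→0 (0)
  3  0011110→0 (0)
  4  0111100→0 (1)
  5  1111001→1 (0)
  6  1110010→1 (0)
  7  1100100→1 (0)
  8  1001000→1 (1)
  9  0010001→0 (0)
 10  0100010→0 (1)
 11  1000101→1 (1)
 12  0001011→0 (0)
 13  0010110→0 (0)
 14  0101100→0 (1)
 15  1011001→1 (1)
 16  0110011→0 (1)
 17  1100111→1 (0)
 18  1001110→1 (1)
 19  0011101→0 (0)
 20  0111010→0 (1)
 21  1110101→1 (0)
 22  1101010→1 (0)
 23  1010100→1 (1)
 24  0101001→0 (1)
 25  1010011→1 (1)
 26  0100111→0 (1)
 27  1001111→1 (1)
 28  0011111→0 (0)
 29  0111110→0 (1)

010001111001000101100111010100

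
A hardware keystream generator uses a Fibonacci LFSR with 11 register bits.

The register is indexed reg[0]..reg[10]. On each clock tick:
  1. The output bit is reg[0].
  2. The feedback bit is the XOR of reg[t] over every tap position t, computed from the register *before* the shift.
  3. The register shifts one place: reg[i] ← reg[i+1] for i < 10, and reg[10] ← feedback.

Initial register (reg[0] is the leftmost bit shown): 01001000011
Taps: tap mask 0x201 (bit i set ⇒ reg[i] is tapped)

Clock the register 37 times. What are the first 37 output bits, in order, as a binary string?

k : reg_k → out_k, fb_k
0: 01001000011 → 0, fb=1
1: 10010000111 → 1, fb=0
2: 00100001110 → 0, fb=1
3: 01000011101 → 0, fb=0
4: 10000111010 → 1, fb=0
5: 00001110100 → 0, fb=0
6: 00011101000 → 0, fb=0
7: 00111010000 → 0, fb=0
8: 01110100000 → 0, fb=0
9: 11101000000 → 1, fb=1
10: 11010000001 → 1, fb=1
11: 10100000011 → 1, fb=0
12: 01000000110 → 0, fb=1
13: 10000001101 → 1, fb=1
14: 00000011011 → 0, fb=1
15: 00000110111 → 0, fb=1
16: 00001101111 → 0, fb=1
17: 00011011111 → 0, fb=1
18: 00110111111 → 0, fb=1
19: 01101111111 → 0, fb=1
20: 11011111111 → 1, fb=0
21: 10111111110 → 1, fb=0
22: 01111111100 → 0, fb=0
23: 11111111000 → 1, fb=1
24: 11111110001 → 1, fb=1
25: 11111100011 → 1, fb=0
26: 11111000110 → 1, fb=0
27: 11110001100 → 1, fb=1
28: 11100011001 → 1, fb=1
29: 11000110011 → 1, fb=0
30: 10001100110 → 1, fb=0
31: 00011001100 → 0, fb=0
32: 00110011000 → 0, fb=0
33: 01100110000 → 0, fb=0
34: 11001100000 → 1, fb=1
35: 10011000001 → 1, fb=1
36: 00110000011 → 0, fb=1

0100100001110100000011011111111000110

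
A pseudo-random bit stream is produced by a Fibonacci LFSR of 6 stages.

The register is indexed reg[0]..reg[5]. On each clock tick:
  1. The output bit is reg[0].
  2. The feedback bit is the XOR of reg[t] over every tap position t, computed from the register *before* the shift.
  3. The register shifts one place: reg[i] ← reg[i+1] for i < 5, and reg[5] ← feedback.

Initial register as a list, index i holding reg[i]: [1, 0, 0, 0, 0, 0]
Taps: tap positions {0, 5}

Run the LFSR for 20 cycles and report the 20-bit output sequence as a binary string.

k : reg_k → out_k, fb_k
0: 100000 → 1, fb=1
1: 000001 → 0, fb=1
2: 000011 → 0, fb=1
3: 000111 → 0, fb=1
4: 001111 → 0, fb=1
5: 011111 → 0, fb=1
6: 111111 → 1, fb=0
7: 111110 → 1, fb=1
8: 111101 → 1, fb=0
9: 111010 → 1, fb=1
10: 110101 → 1, fb=0
11: 101010 → 1, fb=1
12: 010101 → 0, fb=1
13: 101011 → 1, fb=0
14: 010110 → 0, fb=0
15: 101100 → 1, fb=1
16: 011001 → 0, fb=1
17: 110011 → 1, fb=0
18: 100110 → 1, fb=1
19: 001101 → 0, fb=1

10000011111101010110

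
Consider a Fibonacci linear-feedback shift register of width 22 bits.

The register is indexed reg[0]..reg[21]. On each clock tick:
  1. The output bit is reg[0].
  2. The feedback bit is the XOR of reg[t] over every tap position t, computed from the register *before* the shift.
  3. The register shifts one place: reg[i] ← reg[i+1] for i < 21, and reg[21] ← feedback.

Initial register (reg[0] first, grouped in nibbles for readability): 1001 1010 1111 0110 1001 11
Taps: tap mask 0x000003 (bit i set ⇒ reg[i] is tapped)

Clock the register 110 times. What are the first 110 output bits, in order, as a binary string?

tick  register→output (feedback)
  0  1001101011110110100111→1 (1)
  1  0011010111101101001111→0 (0)
  2  0110101111011010011110→0 (1)
  3  1101011110110100111101→1 (0)
  4  1010111101101001111010→1 (1)
  5  0101111011010011110101→0 (1)
  6  1011110110100111101011→1 (1)
  7  0111101101001111010111→0 (1)
  8  1111011010011110101111→1 (0)
  9  1110110100111101011110→1 (0)
 10  1101101001111010111100→1 (0)
 11  1011010011110101111000→1 (1)
 12  0110100111101011110001→0 (1)
 13  1101001111010111100011→1 (0)
 14  1010011110101111000110→1 (1)
 15  0100111101011110001101→0 (1)
 16  1001111010111100011011→1 (1)
 17  0011110101111000110111→0 (0)
 18  0111101011110001101110→0 (1)
 19  1111010111100011011101→1 (0)
 20  1110101111000110111010→1 (0)
 21  1101011110001101110100→1 (0)
 22  1010111100011011101000→1 (1)
 23  0101111000110111010001→0 (1)
 24  1011110001101110100011→1 (1)
 25  0111100011011101000111→0 (1)
 26  1111000110111010001111→1 (0)
 27  1110001101110100011110→1 (0)
 28  1100011011101000111100→1 (0)
 29  1000110111010001111000→1 (1)
 30  0001101110100011110001→0 (0)
 31  0011011101000111100010→0 (0)
 32  0110111010001111000100→0 (1)
 33  1101110100011110001001→1 (0)
 34  1011101000111100010010→1 (1)
 35  0111010001111000100101→0 (1)
 36  1110100011110001001011→1 (0)
 37  1101000111100010010110→1 (0)
 38  1010001111000100101100→1 (1)
 39  0100011110001001011001→0 (1)
 40  1000111100010010110011→1 (1)
 41  0001111000100101100111→0 (0)
 42  0011110001001011001110→0 (0)
 43  0111100010010110011100→0 (1)
 44  1111000100101100111001→1 (0)
 45  1110001001011001110010→1 (0)
 46  1100010010110011100100→1 (0)
 47  1000100101100111001000→1 (1)
 48  0001001011001110010001→0 (0)
 49  0010010110011100100010→0 (0)
 50  0100101100111001000100→0 (1)
 51  1001011001110010001001→1 (1)
 52  0010110011100100010011→0 (0)
 53  0101100111001000100110→0 (1)
 54  1011001110010001001101→1 (1)
 55  0110011100100010011011→0 (1)
 56  1100111001000100110111→1 (0)
 57  1001110010001001101110→1 (1)
 58  0011100100010011011101→0 (0)
 59  0111001000100110111010→0 (1)
 60  1110010001001101110101→1 (0)
 61  1100100010011011101010→1 (0)
 62  1001000100110111010100→1 (1)
 63  0010001001101110101001→0 (0)
 64  0100010011011101010010→0 (1)
 65  1000100110111010100101→1 (1)
 66  0001001101110101001011→0 (0)
 67  0010011011101010010110→0 (0)
 68  0100110111010100101100→0 (1)
 69  1001101110101001011001→1 (1)
 70  0011011101010010110011→0 (0)
 71  0110111010100101100110→0 (1)
 72  1101110101001011001101→1 (0)
 73  1011101010010110011010→1 (1)
 74  0111010100101100110101→0 (1)
 75  1110101001011001101011→1 (0)
 76  1101010010110011010110→1 (0)
 77  1010100101100110101100→1 (1)
 78  0101001011001101011001→0 (1)
 79  1010010110011010110011→1 (1)
 80  0100101100110101100111→0 (1)
 81  1001011001101011001111→1 (1)
 82  0010110011010110011111→0 (0)
 83  0101100110101100111110→0 (1)
 84  1011001101011001111101→1 (1)
 85  0110011010110011111011→0 (1)
 86  1100110101100111110111→1 (0)
 87  1001101011001111101110→1 (1)
 88  0011010110011111011101→0 (0)
 89  0110101100111110111010→0 (1)
 90  1101011001111101110101→1 (0)
 91  1010110011111011101010→1 (1)
 92  0101100111110111010101→0 (1)
 93  1011001111101110101011→1 (1)
 94  0110011111011101010111→0 (1)
 95  1100111110111010101111→1 (0)
 96  1001111101110101011110→1 (1)
 97  0011111011101010111101→0 (0)
 98  0111110111010101111010→0 (1)
 99  1111101110101011110101→1 (0)
100  1111011101010111101010→1 (0)
101  1110111010101111010100→1 (0)
102  1101110101011110101000→1 (0)
103  1011101010111101010000→1 (1)
104  0111010101111010100001→0 (1)
105  1110101011110101000011→1 (0)
106  1101010111101010000110→1 (0)
107  1010101111010100001100→1 (1)
108  0101011110101000011001→0 (1)
109  1010111101010000110011→1 (1)

10011010111101101001111010111100011011101000111100010010110011100100010011011101010010110011010110011111011101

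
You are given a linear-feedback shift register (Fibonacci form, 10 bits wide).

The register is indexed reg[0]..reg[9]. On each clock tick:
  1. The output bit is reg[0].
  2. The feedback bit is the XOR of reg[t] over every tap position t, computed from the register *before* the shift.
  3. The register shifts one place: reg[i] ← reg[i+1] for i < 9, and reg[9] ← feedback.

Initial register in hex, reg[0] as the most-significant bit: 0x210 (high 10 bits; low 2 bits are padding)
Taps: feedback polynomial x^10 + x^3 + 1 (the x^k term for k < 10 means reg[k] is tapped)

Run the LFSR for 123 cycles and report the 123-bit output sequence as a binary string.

001000010000101001010110001110011111110110000100011010011100100111100001101110110001100011110111110100100101000000110100011

step | reg (before) | out | fb
   0 | 0010000100 | 0 | 0
   1 | 0100001000 | 0 | 0
   2 | 1000010000 | 1 | 1
   3 | 0000100001 | 0 | 0
   4 | 0001000010 | 0 | 1
   5 | 0010000101 | 0 | 0
   6 | 0100001010 | 0 | 0
   7 | 1000010100 | 1 | 1
   8 | 0000101001 | 0 | 0
   9 | 0001010010 | 0 | 1
  10 | 0010100101 | 0 | 0
  11 | 0101001010 | 0 | 1
  12 | 1010010101 | 1 | 1
  13 | 0100101011 | 0 | 0
  14 | 1001010110 | 1 | 0
  15 | 0010101100 | 0 | 0
  16 | 0101011000 | 0 | 1
  17 | 1010110001 | 1 | 1
  18 | 0101100011 | 0 | 1
  19 | 1011000111 | 1 | 0
  20 | 0110001110 | 0 | 0
  21 | 1100011100 | 1 | 1
  22 | 1000111001 | 1 | 1
  23 | 0001110011 | 0 | 1
  24 | 0011100111 | 0 | 1
  25 | 0111001111 | 0 | 1
  26 | 1110011111 | 1 | 1
  27 | 1100111111 | 1 | 1
  28 | 1001111111 | 1 | 0
  29 | 0011111110 | 0 | 1
  30 | 0111111101 | 0 | 1
  31 | 1111111011 | 1 | 0
  32 | 1111110110 | 1 | 0
  33 | 1111101100 | 1 | 0
  34 | 1111011000 | 1 | 0
  35 | 1110110000 | 1 | 1
  36 | 1101100001 | 1 | 0
  37 | 1011000010 | 1 | 0
  38 | 0110000100 | 0 | 0
  39 | 1100001000 | 1 | 1
  40 | 1000010001 | 1 | 1
  41 | 0000100011 | 0 | 0
  42 | 0001000110 | 0 | 1
  43 | 0010001101 | 0 | 0
  44 | 0100011010 | 0 | 0
  45 | 1000110100 | 1 | 1
  46 | 0001101001 | 0 | 1
  47 | 0011010011 | 0 | 1
  48 | 0110100111 | 0 | 0
  49 | 1101001110 | 1 | 0
  50 | 1010011100 | 1 | 1
  51 | 0100111001 | 0 | 0
  52 | 1001110010 | 1 | 0
  53 | 0011100100 | 0 | 1
  54 | 0111001001 | 0 | 1
  55 | 1110010011 | 1 | 1
  56 | 1100100111 | 1 | 1
  57 | 1001001111 | 1 | 0
  58 | 0010011110 | 0 | 0
  59 | 0100111100 | 0 | 0
  60 | 1001111000 | 1 | 0
  61 | 0011110000 | 0 | 1
  62 | 0111100001 | 0 | 1
  63 | 1111000011 | 1 | 0
  64 | 1110000110 | 1 | 1
  65 | 1100001101 | 1 | 1
  66 | 1000011011 | 1 | 1
  67 | 0000110111 | 0 | 0
  68 | 0001101110 | 0 | 1
  69 | 0011011101 | 0 | 1
  70 | 0110111011 | 0 | 0
  71 | 1101110110 | 1 | 0
  72 | 1011101100 | 1 | 0
  73 | 0111011000 | 0 | 1
  74 | 1110110001 | 1 | 1
  75 | 1101100011 | 1 | 0
  76 | 1011000110 | 1 | 0
  77 | 0110001100 | 0 | 0
  78 | 1100011000 | 1 | 1
  79 | 1000110001 | 1 | 1
  80 | 0001100011 | 0 | 1
  81 | 0011000111 | 0 | 1
  82 | 0110001111 | 0 | 0
  83 | 1100011110 | 1 | 1
  84 | 1000111101 | 1 | 1
  85 | 0001111011 | 0 | 1
  86 | 0011110111 | 0 | 1
  87 | 0111101111 | 0 | 1
  88 | 1111011111 | 1 | 0
  89 | 1110111110 | 1 | 1
  90 | 1101111101 | 1 | 0
  91 | 1011111010 | 1 | 0
  92 | 0111110100 | 0 | 1
  93 | 1111101001 | 1 | 0
  94 | 1111010010 | 1 | 0
  95 | 1110100100 | 1 | 1
  96 | 1101001001 | 1 | 0
  97 | 1010010010 | 1 | 1
  98 | 0100100101 | 0 | 0
  99 | 1001001010 | 1 | 0
 100 | 0010010100 | 0 | 0
 101 | 0100101000 | 0 | 0
 102 | 1001010000 | 1 | 0
 103 | 0010100000 | 0 | 0
 104 | 0101000000 | 0 | 1
 105 | 1010000001 | 1 | 1
 106 | 0100000011 | 0 | 0
 107 | 1000000110 | 1 | 1
 108 | 0000001101 | 0 | 0
 109 | 0000011010 | 0 | 0
 110 | 0000110100 | 0 | 0
 111 | 0001101000 | 0 | 1
 112 | 0011010001 | 0 | 1
 113 | 0110100011 | 0 | 0
 114 | 1101000110 | 1 | 0
 115 | 1010001100 | 1 | 1
 116 | 0100011001 | 0 | 0
 117 | 1000110010 | 1 | 1
 118 | 0001100101 | 0 | 1
 119 | 0011001011 | 0 | 1
 120 | 0110010111 | 0 | 0
 121 | 1100101110 | 1 | 1
 122 | 1001011101 | 1 | 0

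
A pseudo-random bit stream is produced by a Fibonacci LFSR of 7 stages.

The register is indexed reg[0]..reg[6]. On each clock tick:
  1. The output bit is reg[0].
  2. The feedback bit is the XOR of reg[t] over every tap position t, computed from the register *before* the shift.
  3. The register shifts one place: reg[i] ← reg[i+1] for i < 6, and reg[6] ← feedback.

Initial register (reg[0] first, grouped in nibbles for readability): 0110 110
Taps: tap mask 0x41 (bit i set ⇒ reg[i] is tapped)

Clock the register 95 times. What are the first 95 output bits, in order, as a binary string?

01101100100100011100001011111001010111001101000100111100010100001100000100000011111110101010011

k : reg_k → out_k, fb_k
0: 0110110 → 0, fb=0
1: 1101100 → 1, fb=1
2: 1011001 → 1, fb=0
3: 0110010 → 0, fb=0
4: 1100100 → 1, fb=1
5: 1001001 → 1, fb=0
6: 0010010 → 0, fb=0
7: 0100100 → 0, fb=0
8: 1001000 → 1, fb=1
9: 0010001 → 0, fb=1
10: 0100011 → 0, fb=1
11: 1000111 → 1, fb=0
12: 0001110 → 0, fb=0
13: 0011100 → 0, fb=0
14: 0111000 → 0, fb=0
15: 1110000 → 1, fb=1
16: 1100001 → 1, fb=0
17: 1000010 → 1, fb=1
18: 0000101 → 0, fb=1
19: 0001011 → 0, fb=1
20: 0010111 → 0, fb=1
21: 0101111 → 0, fb=1
22: 1011111 → 1, fb=0
23: 0111110 → 0, fb=0
24: 1111100 → 1, fb=1
25: 1111001 → 1, fb=0
26: 1110010 → 1, fb=1
27: 1100101 → 1, fb=0
28: 1001010 → 1, fb=1
29: 0010101 → 0, fb=1
30: 0101011 → 0, fb=1
31: 1010111 → 1, fb=0
32: 0101110 → 0, fb=0
33: 1011100 → 1, fb=1
34: 0111001 → 0, fb=1
35: 1110011 → 1, fb=0
36: 1100110 → 1, fb=1
37: 1001101 → 1, fb=0
38: 0011010 → 0, fb=0
39: 0110100 → 0, fb=0
40: 1101000 → 1, fb=1
41: 1010001 → 1, fb=0
42: 0100010 → 0, fb=0
43: 1000100 → 1, fb=1
44: 0001001 → 0, fb=1
45: 0010011 → 0, fb=1
46: 0100111 → 0, fb=1
47: 1001111 → 1, fb=0
48: 0011110 → 0, fb=0
49: 0111100 → 0, fb=0
50: 1111000 → 1, fb=1
51: 1110001 → 1, fb=0
52: 1100010 → 1, fb=1
53: 1000101 → 1, fb=0
54: 0001010 → 0, fb=0
55: 0010100 → 0, fb=0
56: 0101000 → 0, fb=0
57: 1010000 → 1, fb=1
58: 0100001 → 0, fb=1
59: 1000011 → 1, fb=0
60: 0000110 → 0, fb=0
61: 0001100 → 0, fb=0
62: 0011000 → 0, fb=0
63: 0110000 → 0, fb=0
64: 1100000 → 1, fb=1
65: 1000001 → 1, fb=0
66: 0000010 → 0, fb=0
67: 0000100 → 0, fb=0
68: 0001000 → 0, fb=0
69: 0010000 → 0, fb=0
70: 0100000 → 0, fb=0
71: 1000000 → 1, fb=1
72: 0000001 → 0, fb=1
73: 0000011 → 0, fb=1
74: 0000111 → 0, fb=1
75: 0001111 → 0, fb=1
76: 0011111 → 0, fb=1
77: 0111111 → 0, fb=1
78: 1111111 → 1, fb=0
79: 1111110 → 1, fb=1
80: 1111101 → 1, fb=0
81: 1111010 → 1, fb=1
82: 1110101 → 1, fb=0
83: 1101010 → 1, fb=1
84: 1010101 → 1, fb=0
85: 0101010 → 0, fb=0
86: 1010100 → 1, fb=1
87: 0101001 → 0, fb=1
88: 1010011 → 1, fb=0
89: 0100110 → 0, fb=0
90: 1001100 → 1, fb=1
91: 0011001 → 0, fb=1
92: 0110011 → 0, fb=1
93: 1100111 → 1, fb=0
94: 1001110 → 1, fb=1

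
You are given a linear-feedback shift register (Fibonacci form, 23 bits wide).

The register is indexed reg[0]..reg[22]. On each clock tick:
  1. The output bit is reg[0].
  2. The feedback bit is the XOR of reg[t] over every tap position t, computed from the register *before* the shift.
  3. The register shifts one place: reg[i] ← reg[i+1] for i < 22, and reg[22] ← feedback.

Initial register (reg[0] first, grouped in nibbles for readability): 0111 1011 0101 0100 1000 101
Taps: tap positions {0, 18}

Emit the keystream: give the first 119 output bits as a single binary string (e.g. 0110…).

tick  register→output (feedback)
  0  01111011010101001000101→0 (0)
  1  11110110101010010001010→1 (1)
  2  11101101010100100010101→1 (0)
  3  11011010101001000101010→1 (1)
  4  10110101010010001010101→1 (0)
  5  01101010100100010101010→0 (0)
  6  11010101001000101010100→1 (0)
  7  10101010010001010101000→1 (1)
  8  01010100100010101010001→0 (1)
  9  10101001000101010100011→1 (1)
 10  01010010001010101000111→0 (0)
 11  10100100010101010001110→1 (1)
 12  01001000101010100011101→0 (1)
 13  10010001010101000111011→1 (0)
 14  00100010101010001110110→0 (1)
 15  01000101010100011101101→0 (0)
 16  10001010101000111011010→1 (0)
 17  00010101010001110110100→0 (1)
 18  00101010100011101101001→0 (0)
 19  01010101000111011010010→0 (1)
 20  10101010001110110100101→1 (1)
 21  01010100011101101001011→0 (0)
 22  10101000111011010010110→1 (0)
 23  01010001110110100101100→0 (0)
 24  10100011101101001011000→1 (0)
 25  01000111011010010110000→0 (1)
 26  10001110110100101100001→1 (1)
 27  00011101101001011000011→0 (0)
 28  00111011010010110000110→0 (0)
 29  01110110100101100001100→0 (0)
 30  11101101001011000011000→1 (0)
 31  11011010010110000110000→1 (0)
 32  10110100101100001100000→1 (1)
 33  01101001011000011000001→0 (0)
 34  11010010110000110000010→1 (1)
 35  10100101100001100000101→1 (1)
 36  01001011000011000001011→0 (0)
 37  10010110000110000010110→1 (0)
 38  00101100001100000101100→0 (0)
 39  01011000011000001011000→0 (1)
 40  10110000110000010110001→1 (0)
 41  01100001100000101100010→0 (0)
 42  11000011000001011000100→1 (1)
 43  10000110000010110001001→1 (1)
 44  00001100000101100010011→0 (1)
 45  00011000001011000100111→0 (0)
 46  00110000010110001001110→0 (0)
 47  01100000101100010011100→0 (1)
 48  11000001011000100111001→1 (0)
 49  10000010110001001110010→1 (0)
 50  00000101100010011100100→0 (0)
 51  00001011000100111001000→0 (0)
 52  00010110001001110010000→0 (1)
 53  00101100010011100100001→0 (0)
 54  01011000100111001000010→0 (0)
 55  10110001001110010000100→1 (1)
 56  01100010011100100001001→0 (0)
 57  11000100111001000010010→1 (0)
 58  10001001110010000100100→1 (1)
 59  00010011100100001001001→0 (0)
 60  00100111001000010010010→0 (1)
 61  01001110010000100100101→0 (0)
 62  10011100100001001001010→1 (1)
 63  00111001000010010010101→0 (1)
 64  01110010000100100101011→0 (0)
 65  11100100001001001010110→1 (0)
 66  11001000010010010101100→1 (1)
 67  10010000100100101011001→1 (0)
 68  00100001001001010110010→0 (1)
 69  01000010010010101100101→0 (0)
 70  10000100100101011001010→1 (1)
 71  00001001001010110010101→0 (1)
 72  00010010010101100101011→0 (0)
 73  00100100101011001010110→0 (1)
 74  01001001010110010101101→0 (0)
 75  10010010101100101011010→1 (0)
 76  00100101011001010110100→0 (1)
 77  01001010110010101101001→0 (0)
 78  10010101100101011010010→1 (0)
 79  00101011001010110100100→0 (0)
 80  01010110010101101001000→0 (0)
 81  10101100101011010010000→1 (0)
 82  01011001010110100100000→0 (0)
 83  10110010101101001000000→1 (1)
 84  01100101011010010000001→0 (0)
 85  11001010110100100000010→1 (1)
 86  10010101101001000000101→1 (1)
 87  00101011010010000001011→0 (0)
 88  01010110100100000010110→0 (1)
 89  10101101001000000101101→1 (1)
 90  01011010010000001011011→0 (1)
 91  10110100100000010110111→1 (0)
 92  01101001000000101101110→0 (0)
 93  11010010000001011011100→1 (0)
 94  10100100000010110111000→1 (0)
 95  01001000000101101110000→0 (1)
 96  10010000001011011100001→1 (1)
 97  00100000010110111000011→0 (0)
 98  01000000101101110000110→0 (0)
 99  10000001011011100001100→1 (1)
100  00000010110111000011001→0 (1)
101  00000101101110000110011→0 (1)
102  00001011011100001100111→0 (0)
103  00010110111000011001110→0 (0)
104  00101101110000110011100→0 (1)
105  01011011100001100111001→0 (1)
106  10110111000011001110011→1 (0)
107  01101110000110011100110→0 (0)
108  11011100001100111001100→1 (1)
109  10111000011001110011001→1 (0)
110  01110000110011100110010→0 (1)
111  11100001100111001100101→1 (1)
112  11000011001110011001011→1 (1)
113  10000110011100110010111→1 (0)
114  00001100111001100101110→0 (0)
115  00011001110011001011100→0 (1)
116  00110011100110010111001→0 (1)
117  01100111001100101110011→0 (1)
118  11001110011001011100111→1 (1)

01111011010101001000101010100011101101001011000011000001011000100111001000010010010101100101011010010000001011011100001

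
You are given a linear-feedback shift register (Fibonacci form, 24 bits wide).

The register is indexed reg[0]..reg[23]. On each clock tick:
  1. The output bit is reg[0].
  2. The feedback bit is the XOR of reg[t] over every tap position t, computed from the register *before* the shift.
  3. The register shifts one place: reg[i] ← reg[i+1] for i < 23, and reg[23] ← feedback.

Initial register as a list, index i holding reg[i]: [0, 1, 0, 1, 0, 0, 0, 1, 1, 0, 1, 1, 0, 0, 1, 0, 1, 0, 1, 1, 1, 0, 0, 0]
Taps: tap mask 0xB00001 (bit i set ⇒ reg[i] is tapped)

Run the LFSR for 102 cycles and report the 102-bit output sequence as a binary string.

010100011011001010111000100011110011101110100100011110101000001010010101000011010101011000100010010000

step | reg (before) | out | fb
   0 | 010100011011001010111000 | 0 | 1
   1 | 101000110110010101110001 | 1 | 0
   2 | 010001101100101011100010 | 0 | 0
   3 | 100011011001010111000100 | 1 | 0
   4 | 000110110010101110001000 | 0 | 1
   5 | 001101100101011100010001 | 0 | 1
   6 | 011011001010111000100011 | 0 | 1
   7 | 110110010101110001000111 | 1 | 1
   8 | 101100101011100010001111 | 1 | 0
   9 | 011001010111000100011110 | 0 | 0
  10 | 110010101110001000111100 | 1 | 1
  11 | 100101011100010001111001 | 1 | 1
  12 | 001010111000100011110011 | 0 | 1
  13 | 010101110001000111100111 | 0 | 0
  14 | 101011100010001111001110 | 1 | 1
  15 | 010111000100011110011101 | 0 | 1
  16 | 101110001000111100111011 | 1 | 1
  17 | 011100010001111001110111 | 0 | 0
  18 | 111000100011110011101110 | 1 | 1
  19 | 110001000111100111011101 | 1 | 0
  20 | 100010001111001110111010 | 1 | 0
  21 | 000100011110011101110100 | 0 | 1
  22 | 001000111100111011101001 | 0 | 0
  23 | 010001111001110111010010 | 0 | 0
  24 | 100011110011101110100100 | 1 | 0
  25 | 000111100111011101001000 | 0 | 1
  26 | 001111001110111010010001 | 0 | 1
  27 | 011110011101110100100011 | 0 | 1
  28 | 111100111011101001000111 | 1 | 1
  29 | 111001110111010010001111 | 1 | 0
  30 | 110011101110100100011110 | 1 | 1
  31 | 100111011101001000111101 | 1 | 0
  32 | 001110111010010001111010 | 0 | 1
  33 | 011101110100100011110101 | 0 | 0
  34 | 111011101001000111101010 | 1 | 0
  35 | 110111010010001111010100 | 1 | 0
  36 | 101110100100011110101000 | 1 | 0
  37 | 011101001000111101010000 | 0 | 0
  38 | 111010010001111010100000 | 1 | 1
  39 | 110100100011110101000001 | 1 | 0
  40 | 101001000111101010000010 | 1 | 1
  41 | 010010001111010100000101 | 0 | 0
  42 | 100100011110101000001010 | 1 | 0
  43 | 001000111101010000010100 | 0 | 1
  44 | 010001111010100000101001 | 0 | 0
  45 | 100011110101000001010010 | 1 | 1
  46 | 000111101010000010100101 | 0 | 0
  47 | 001111010100000101001010 | 0 | 1
  48 | 011110101000001010010101 | 0 | 0
  49 | 111101010000010100101010 | 1 | 0
  50 | 111010100000101001010100 | 1 | 0
  51 | 110101000001010010101000 | 1 | 0
  52 | 101010000010100101010000 | 1 | 1
  53 | 010100000101001010100001 | 0 | 1
  54 | 101000001010010101000011 | 1 | 0
  55 | 010000010100101010000110 | 0 | 1
  56 | 100000101001010100001101 | 1 | 0
  57 | 000001010010101000011010 | 0 | 1
  58 | 000010100101010000110101 | 0 | 0
  59 | 000101001010100001101010 | 0 | 1
  60 | 001010010101000011010101 | 0 | 0
  61 | 010100101010000110101010 | 0 | 1
  62 | 101001010100001101010101 | 1 | 1
  63 | 010010101000011010101011 | 0 | 0
  64 | 100101010000110101010110 | 1 | 0
  65 | 001010100001101010101100 | 0 | 0
  66 | 010101000011010101011000 | 0 | 1
  67 | 101010000110101010110001 | 1 | 0
  68 | 010100001101010101100010 | 0 | 0
  69 | 101000011010101011000100 | 1 | 0
  70 | 010000110101010110001000 | 0 | 1
  71 | 100001101010101100010001 | 1 | 0
  72 | 000011010101011000100010 | 0 | 0
  73 | 000110101010110001000100 | 0 | 1
  74 | 001101010101100010001001 | 0 | 0
  75 | 011010101011000100010010 | 0 | 0
  76 | 110101010110001000100100 | 1 | 0
  77 | 101010101100010001001000 | 1 | 0
  78 | 010101011000100010010000 | 0 | 0
  79 | 101010110001000100100000 | 1 | 1
  80 | 010101100010001001000001 | 0 | 1
  81 | 101011000100010010000011 | 1 | 0
  82 | 010110001000100100000110 | 0 | 1
  83 | 101100010001001000001101 | 1 | 0
  84 | 011000100010010000011010 | 0 | 1
  85 | 110001000100100000110101 | 1 | 1
  86 | 100010001001000001101011 | 1 | 1
  87 | 000100010010000011010111 | 0 | 0
  88 | 001000100100000110101110 | 0 | 0
  89 | 010001001000001101011100 | 0 | 0
  90 | 100010010000011010111000 | 1 | 0
  91 | 000100100000110101110000 | 0 | 0
  92 | 001001000001101011100000 | 0 | 0
  93 | 010010000011010111000000 | 0 | 0
  94 | 100100000110101110000000 | 1 | 1
  95 | 001000001101011100000001 | 0 | 1
  96 | 010000011010111000000011 | 0 | 1
  97 | 100000110101110000000111 | 1 | 1
  98 | 000001101011100000001111 | 0 | 1
  99 | 000011010111000000011111 | 0 | 1
 100 | 000110101110000000111111 | 0 | 1
 101 | 001101011100000001111111 | 0 | 1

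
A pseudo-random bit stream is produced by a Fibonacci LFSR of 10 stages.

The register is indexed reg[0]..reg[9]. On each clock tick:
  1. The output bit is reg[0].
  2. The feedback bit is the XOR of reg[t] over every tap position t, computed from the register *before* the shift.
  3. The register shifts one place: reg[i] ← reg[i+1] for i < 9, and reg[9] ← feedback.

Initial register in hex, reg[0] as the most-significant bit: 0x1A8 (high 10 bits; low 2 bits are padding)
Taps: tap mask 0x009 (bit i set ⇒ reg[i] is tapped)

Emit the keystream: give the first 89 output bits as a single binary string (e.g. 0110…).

step | reg (before) | out | fb
   0 | 0001101010 | 0 | 1
   1 | 0011010101 | 0 | 1
   2 | 0110101011 | 0 | 0
   3 | 1101010110 | 1 | 0
   4 | 1010101100 | 1 | 1
   5 | 0101011001 | 0 | 1
   6 | 1010110011 | 1 | 1
   7 | 0101100111 | 0 | 1
   8 | 1011001111 | 1 | 0
   9 | 0110011110 | 0 | 0
  10 | 1100111100 | 1 | 1
  11 | 1001111001 | 1 | 0
  12 | 0011110010 | 0 | 1
  13 | 0111100101 | 0 | 1
  14 | 1111001011 | 1 | 0
  15 | 1110010110 | 1 | 1
  16 | 1100101101 | 1 | 1
  17 | 1001011011 | 1 | 0
  18 | 0010110110 | 0 | 0
  19 | 0101101100 | 0 | 1
  20 | 1011011001 | 1 | 0
  21 | 0110110010 | 0 | 0
  22 | 1101100100 | 1 | 0
  23 | 1011001000 | 1 | 0
  24 | 0110010000 | 0 | 0
  25 | 1100100000 | 1 | 1
  26 | 1001000001 | 1 | 0
  27 | 0010000010 | 0 | 0
  28 | 0100000100 | 0 | 0
  29 | 1000001000 | 1 | 1
  30 | 0000010001 | 0 | 0
  31 | 0000100010 | 0 | 0
  32 | 0001000100 | 0 | 1
  33 | 0010001001 | 0 | 0
  34 | 0100010010 | 0 | 0
  35 | 1000100100 | 1 | 1
  36 | 0001001001 | 0 | 1
  37 | 0010010011 | 0 | 0
  38 | 0100100110 | 0 | 0
  39 | 1001001100 | 1 | 0
  40 | 0010011000 | 0 | 0
  41 | 0100110000 | 0 | 0
  42 | 1001100000 | 1 | 0
  43 | 0011000000 | 0 | 1
  44 | 0110000001 | 0 | 0
  45 | 1100000010 | 1 | 1
  46 | 1000000101 | 1 | 1
  47 | 0000001011 | 0 | 0
  48 | 0000010110 | 0 | 0
  49 | 0000101100 | 0 | 0
  50 | 0001011000 | 0 | 1
  51 | 0010110001 | 0 | 0
  52 | 0101100010 | 0 | 1
  53 | 1011000101 | 1 | 0
  54 | 0110001010 | 0 | 0
  55 | 1100010100 | 1 | 1
  56 | 1000101001 | 1 | 1
  57 | 0001010011 | 0 | 1
  58 | 0010100111 | 0 | 0
  59 | 0101001110 | 0 | 1
  60 | 1010011101 | 1 | 1
  61 | 0100111011 | 0 | 0
  62 | 1001110110 | 1 | 0
  63 | 0011101100 | 0 | 1
  64 | 0111011001 | 0 | 1
  65 | 1110110011 | 1 | 1
  66 | 1101100111 | 1 | 0
  67 | 1011001110 | 1 | 0
  68 | 0110011100 | 0 | 0
  69 | 1100111000 | 1 | 1
  70 | 1001110001 | 1 | 0
  71 | 0011100010 | 0 | 1
  72 | 0111000101 | 0 | 1
  73 | 1110001011 | 1 | 1
  74 | 1100010111 | 1 | 1
  75 | 1000101111 | 1 | 1
  76 | 0001011111 | 0 | 1
  77 | 0010111111 | 0 | 0
  78 | 0101111110 | 0 | 1
  79 | 1011111101 | 1 | 0
  80 | 0111111010 | 0 | 1
  81 | 1111110101 | 1 | 0
  82 | 1111101010 | 1 | 0
  83 | 1111010100 | 1 | 0
  84 | 1110101000 | 1 | 1
  85 | 1101010001 | 1 | 0
  86 | 1010100010 | 1 | 1
  87 | 0101000101 | 0 | 1
  88 | 1010001011 | 1 | 1

00011010101100111100101101100100000100010010011000000101100010100111011001110001011111101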